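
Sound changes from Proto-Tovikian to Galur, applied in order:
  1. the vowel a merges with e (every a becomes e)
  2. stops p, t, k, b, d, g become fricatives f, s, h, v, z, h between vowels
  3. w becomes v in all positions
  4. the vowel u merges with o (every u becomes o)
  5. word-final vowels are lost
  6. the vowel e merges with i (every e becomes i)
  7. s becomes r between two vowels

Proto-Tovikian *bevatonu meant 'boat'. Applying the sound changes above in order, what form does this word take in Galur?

biviron

Galur: *bevatonu > bevetonu > bevesonu > bevesono > beveson > bivison > biviron  (by vowel merger, intervocalic lenition, vowel merger, apocope, vowel merger, rhotacism)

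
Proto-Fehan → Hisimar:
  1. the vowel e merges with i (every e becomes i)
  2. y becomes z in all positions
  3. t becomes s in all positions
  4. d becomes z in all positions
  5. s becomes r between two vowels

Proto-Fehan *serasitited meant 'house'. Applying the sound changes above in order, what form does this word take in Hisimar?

sirariririz

Hisimar: *serasitited
  serasitited → sirasititid   [vowel merger]
  sirasititid (rule 2 does not apply)
  sirasititid → sirasisisid   [unconditioned shift]
  sirasisisid → sirasisisiz   [unconditioned shift]
  sirasisisiz → sirariririz   [rhotacism]
  giving Hisimar sirariririz.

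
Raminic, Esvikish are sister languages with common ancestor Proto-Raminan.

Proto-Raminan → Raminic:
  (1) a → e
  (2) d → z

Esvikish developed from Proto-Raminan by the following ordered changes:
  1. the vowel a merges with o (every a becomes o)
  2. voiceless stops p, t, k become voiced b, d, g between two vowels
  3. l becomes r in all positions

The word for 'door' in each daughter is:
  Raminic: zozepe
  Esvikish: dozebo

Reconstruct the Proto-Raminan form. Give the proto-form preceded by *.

Position 5: Raminic has p, Esvikish has b. Raminic preserves p here (none of its changes turn any other segment into p), so the proto-segment is *p.
Position 6: Raminic has e, Esvikish has o. Taking the neighbouring segments as reconstructed: Raminic e could go back to *a or *e; Esvikish o could go back to *a or *o — the one source consistent with every daughter is *a.
Position 1: Raminic has z, Esvikish has d. Taking the neighbouring segments as reconstructed: Raminic z could go back to *d or *z; Esvikish d can only go back to *d — the one source consistent with every daughter is *d.
Continuing position by position gives *dozepa; check it forward:
Raminic: *dozepa > dozepe > zozepe  (by vowel merger, unconditioned shift)
Esvikish: *dozepa > dozepo > dozebo  (by vowel merger, intervocalic voicing)
*dozepa is the unique common source.

*dozepa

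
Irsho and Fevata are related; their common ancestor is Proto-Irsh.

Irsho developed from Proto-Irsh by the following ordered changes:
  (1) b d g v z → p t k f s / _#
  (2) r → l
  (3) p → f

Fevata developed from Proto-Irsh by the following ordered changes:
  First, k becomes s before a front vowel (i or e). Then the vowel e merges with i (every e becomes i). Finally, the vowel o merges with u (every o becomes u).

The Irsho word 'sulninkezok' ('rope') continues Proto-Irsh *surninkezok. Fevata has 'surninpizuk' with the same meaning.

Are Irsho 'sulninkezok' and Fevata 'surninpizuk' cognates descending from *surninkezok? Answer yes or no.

no

Derive the expected Fevata reflex of *surninkezok:
Fevata: *surninkezok > surninsezok > surninsizok > surninsizuk  (by palatalisation, vowel merger, vowel merger)
The regular Fevata reflex would be 'surninsizuk', but the attested form is 'surninpizuk'. The correspondence is irregular, so they are not cognates (the Fevata form has a different source).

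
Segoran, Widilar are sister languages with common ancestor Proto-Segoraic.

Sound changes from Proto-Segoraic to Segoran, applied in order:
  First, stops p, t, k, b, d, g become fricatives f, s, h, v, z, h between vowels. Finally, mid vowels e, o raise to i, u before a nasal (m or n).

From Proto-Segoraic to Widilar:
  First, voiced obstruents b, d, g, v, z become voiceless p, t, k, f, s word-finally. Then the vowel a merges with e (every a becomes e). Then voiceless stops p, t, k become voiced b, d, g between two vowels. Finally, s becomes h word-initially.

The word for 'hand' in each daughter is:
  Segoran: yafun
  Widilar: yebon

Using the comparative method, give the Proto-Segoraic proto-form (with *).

*yapon

Position 2: Segoran has a, Widilar has e. Segoran preserves a here (none of its changes turn any other segment into a), so the proto-segment is *a.
Position 4: Segoran has u, Widilar has o. Widilar preserves o here (none of its changes turn any other segment into o), so the proto-segment is *o.
Position 3: Segoran has f, Widilar has b. Taking the neighbouring segments as reconstructed: Segoran f could go back to *p or *f; Widilar b could go back to *p or *b — the one source consistent with every daughter is *p.
The remaining positions agree across the daughters. Check the candidate against every language:
Segoran: *yapon
  yapon → yafon   [intervocalic lenition]
  yafon → yafun   [pre-nasal raising]
  giving Segoran yafun.
Widilar: *yapon > yepon > yebon  (by vowel merger, intervocalic voicing)
*yapon is the unique common source.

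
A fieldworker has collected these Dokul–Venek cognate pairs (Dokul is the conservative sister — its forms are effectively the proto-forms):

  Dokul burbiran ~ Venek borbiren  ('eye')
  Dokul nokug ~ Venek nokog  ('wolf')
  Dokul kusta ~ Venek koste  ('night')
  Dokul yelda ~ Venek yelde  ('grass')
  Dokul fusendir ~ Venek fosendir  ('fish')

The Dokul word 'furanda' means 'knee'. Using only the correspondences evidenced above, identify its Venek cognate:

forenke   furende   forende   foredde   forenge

forende

burbiran ~ borbiren — Dokul u corresponds to Venek o after a consonant, before r.
burbiran ~ borbiren — Dokul a corresponds to Venek e after a consonant, before a nasal.
kusta ~ koste, yelda ~ yelde — Dokul a corresponds to Venek e word-finally.
Applying these to Dokul 'furanda':
  furanda → foranda   (u→o after a consonant, before r)
  foranda → forenda   (a→e after a consonant, before a nasal)
  forenda → forende   (a→e word-finally)
So the Venek cognate is 'forende'.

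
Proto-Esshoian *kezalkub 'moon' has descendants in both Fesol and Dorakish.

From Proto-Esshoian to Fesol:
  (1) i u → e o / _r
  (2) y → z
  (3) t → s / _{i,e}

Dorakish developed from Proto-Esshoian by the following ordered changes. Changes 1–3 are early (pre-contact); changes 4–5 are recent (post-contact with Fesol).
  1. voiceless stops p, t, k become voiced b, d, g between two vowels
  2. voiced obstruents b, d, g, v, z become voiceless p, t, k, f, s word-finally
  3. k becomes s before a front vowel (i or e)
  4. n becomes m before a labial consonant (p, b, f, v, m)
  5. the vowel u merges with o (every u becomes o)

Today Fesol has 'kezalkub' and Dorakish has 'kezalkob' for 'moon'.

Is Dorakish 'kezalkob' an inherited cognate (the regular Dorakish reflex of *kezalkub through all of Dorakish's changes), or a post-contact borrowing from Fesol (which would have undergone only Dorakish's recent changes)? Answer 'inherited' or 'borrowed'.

If inherited, *kezalkub would pass through all of Dorakish's changes:
Dorakish: start from *kezalkub.
  rule 1: no change — kezalkub
  rule 2 (final devoicing): kezalkub → kezalkup
  rule 3 (palatalisation): kezalkup → sezalkup
  rule 4: no change — sezalkup
  rule 5 (vowel merger): sezalkup → sezalkop
  ⇒ Dorakish sezalkop
If borrowed from Fesol 'kezalkub' after the early changes, it would undergo only the recent ones:
  rule 4 (nasal place assimilation): no change (kezalkub)
  rule 5 (vowel merger): kezalkub → kezalkob
  ⇒ as a loan: kezalkob
Dorakish 'kezalkob' matches the loan outcome 'kezalkob', not the inherited 'sezalkop' — it skipped the early Dorakish changes, so it was borrowed from Fesol.

borrowed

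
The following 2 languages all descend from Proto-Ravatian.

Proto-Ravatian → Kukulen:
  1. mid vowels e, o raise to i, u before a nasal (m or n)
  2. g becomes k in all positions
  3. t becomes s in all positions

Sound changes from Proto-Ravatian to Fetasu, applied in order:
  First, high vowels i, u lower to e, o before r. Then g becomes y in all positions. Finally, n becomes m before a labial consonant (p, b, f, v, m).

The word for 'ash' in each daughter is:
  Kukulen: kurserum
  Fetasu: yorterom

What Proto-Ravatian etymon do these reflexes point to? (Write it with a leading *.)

Position 7: Kukulen has u, Fetasu has o. Taking the neighbouring segments as reconstructed: Kukulen u could go back to *o or *u; Fetasu o can only go back to *o — the one source consistent with every daughter is *o.
Position 1: Kukulen has k, Fetasu has y. Taking the neighbouring segments as reconstructed: Kukulen k could go back to *k or *g; Fetasu y could go back to *g or *y — the one source consistent with every daughter is *g.
Continuing position by position gives *gurterom; check it forward:
Kukulen: start from *gurterom.
  rule 1 (pre-nasal raising): gurterom → gurterum
  rule 2 (unconditioned shift): gurterum → kurterum
  rule 3 (unconditioned shift): kurterum → kurserum
  ⇒ Kukulen kurserum
Fetasu: *gurterom
  gurterom → gorterom   [pre-rhotic lowering]
  gorterom → yorterom   [unconditioned shift]
  yorterom (rule 3 does not apply)
  giving Fetasu yorterom.
*gurterom is the unique common source.

*gurterom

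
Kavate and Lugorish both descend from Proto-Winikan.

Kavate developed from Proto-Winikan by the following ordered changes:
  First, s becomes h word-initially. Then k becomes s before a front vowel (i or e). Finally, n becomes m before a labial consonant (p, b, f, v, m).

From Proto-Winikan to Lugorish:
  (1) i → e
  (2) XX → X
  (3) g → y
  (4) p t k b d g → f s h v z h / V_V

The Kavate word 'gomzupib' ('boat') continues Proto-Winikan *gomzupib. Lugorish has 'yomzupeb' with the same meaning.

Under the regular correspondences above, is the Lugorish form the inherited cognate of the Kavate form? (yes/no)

no

Derive the expected Lugorish reflex of *gomzupib:
Lugorish: start from *gomzupib.
  rule 1 (vowel merger): gomzupib → gomzupeb
  rule 2: no change — gomzupeb
  rule 3 (unconditioned shift): gomzupeb → yomzupeb
  rule 4 (intervocalic lenition): yomzupeb → yomzufeb
  ⇒ Lugorish yomzufeb
The regular Lugorish reflex would be 'yomzufeb', but the attested form is 'yomzupeb'. The correspondence is irregular, so they are not cognates (the Lugorish form has a different source).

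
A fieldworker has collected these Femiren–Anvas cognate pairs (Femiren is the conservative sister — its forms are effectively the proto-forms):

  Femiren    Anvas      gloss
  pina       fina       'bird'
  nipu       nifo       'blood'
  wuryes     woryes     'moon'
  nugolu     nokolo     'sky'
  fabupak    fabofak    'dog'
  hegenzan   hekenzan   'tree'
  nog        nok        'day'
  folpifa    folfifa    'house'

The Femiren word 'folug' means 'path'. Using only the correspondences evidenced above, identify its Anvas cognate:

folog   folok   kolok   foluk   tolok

nugolu ~ nokolo — Femiren u corresponds to Anvas o after a consonant, before a consonant other than r, m, n, p, b, f, v.
nog ~ nok — Femiren g corresponds to Anvas k word-finally.
Applying these to Femiren 'folug':
  folug → folog   (u→o after a consonant, before a consonant other than r, m, n, p, b, f, v)
  folog → folok   (g→k word-finally)
So the Anvas cognate is 'folok'.

folok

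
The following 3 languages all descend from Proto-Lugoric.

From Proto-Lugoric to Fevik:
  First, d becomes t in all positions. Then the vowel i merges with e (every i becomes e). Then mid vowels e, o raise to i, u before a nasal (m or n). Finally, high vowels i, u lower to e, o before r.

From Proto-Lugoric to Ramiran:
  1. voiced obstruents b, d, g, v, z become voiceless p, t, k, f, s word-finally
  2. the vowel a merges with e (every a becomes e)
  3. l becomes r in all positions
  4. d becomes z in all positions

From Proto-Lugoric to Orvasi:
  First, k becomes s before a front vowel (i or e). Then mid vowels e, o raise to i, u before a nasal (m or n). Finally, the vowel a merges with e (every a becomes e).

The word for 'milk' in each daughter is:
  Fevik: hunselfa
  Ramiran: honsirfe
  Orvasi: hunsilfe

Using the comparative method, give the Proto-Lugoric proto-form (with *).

Position 5: Fevik has e, Ramiran has i, Orvasi has i. Ramiran preserves i here (none of its changes turn any other segment into i), so the proto-segment is *i.
Position 6: Fevik has l, Ramiran has r, Orvasi has l. Fevik preserves l here (none of its changes turn any other segment into l), so the proto-segment is *l.
Position 8: Fevik has a, Ramiran has e, Orvasi has e. Fevik preserves a here (none of its changes turn any other segment into a), so the proto-segment is *a.
This points to *honsilfa. Verify forward in each daughter:
Fevik: start from *honsilfa.
  rule 1: no change — honsilfa
  rule 2 (vowel merger): honsilfa → honselfa
  rule 3 (pre-nasal raising): honselfa → hunselfa
  rule 4: no change — hunselfa
  ⇒ Fevik hunselfa
Ramiran: *honsilfa > honsilfe > honsirfe  (by vowel merger, unconditioned shift)
Orvasi: *honsilfa > hunsilfa > hunsilfe  (by pre-nasal raising, vowel merger)
Only *honsilfa yields all of Fevik hunselfa, Ramiran honsirfe, Orvasi hunsilfe.

*honsilfa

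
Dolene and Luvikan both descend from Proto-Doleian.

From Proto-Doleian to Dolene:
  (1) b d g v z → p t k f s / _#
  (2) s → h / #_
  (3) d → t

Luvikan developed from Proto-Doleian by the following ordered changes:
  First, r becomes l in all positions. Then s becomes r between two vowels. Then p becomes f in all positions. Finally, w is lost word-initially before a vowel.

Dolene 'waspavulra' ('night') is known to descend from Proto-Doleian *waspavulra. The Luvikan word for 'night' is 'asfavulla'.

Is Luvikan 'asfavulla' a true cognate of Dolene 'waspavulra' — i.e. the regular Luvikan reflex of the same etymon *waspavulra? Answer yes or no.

Derive the expected Luvikan reflex of *waspavulra:
Luvikan: *waspavulra > waspavulla > wasfavulla > asfavulla  (by unconditioned shift, unconditioned shift, glide loss)
Luvikan 'asfavulla' matches the regular reflex exactly, so the pair is cognate.

yes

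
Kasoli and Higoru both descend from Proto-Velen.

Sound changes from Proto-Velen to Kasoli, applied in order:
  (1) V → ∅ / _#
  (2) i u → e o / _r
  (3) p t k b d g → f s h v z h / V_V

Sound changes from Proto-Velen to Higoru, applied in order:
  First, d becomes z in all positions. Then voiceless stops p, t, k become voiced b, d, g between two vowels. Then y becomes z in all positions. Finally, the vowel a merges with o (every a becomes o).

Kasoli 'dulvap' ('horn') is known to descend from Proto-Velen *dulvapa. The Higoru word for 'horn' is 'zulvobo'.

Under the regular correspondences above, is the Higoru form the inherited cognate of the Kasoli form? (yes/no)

yes

Derive the expected Higoru reflex of *dulvapa:
Higoru: *dulvapa
  dulvapa → zulvapa   [unconditioned shift]
  zulvapa → zulvaba   [intervocalic voicing]
  zulvaba (rule 3 does not apply)
  zulvaba → zulvobo   [vowel merger]
  giving Higoru zulvobo.
Higoru 'zulvobo' matches the regular reflex exactly, so the pair is cognate.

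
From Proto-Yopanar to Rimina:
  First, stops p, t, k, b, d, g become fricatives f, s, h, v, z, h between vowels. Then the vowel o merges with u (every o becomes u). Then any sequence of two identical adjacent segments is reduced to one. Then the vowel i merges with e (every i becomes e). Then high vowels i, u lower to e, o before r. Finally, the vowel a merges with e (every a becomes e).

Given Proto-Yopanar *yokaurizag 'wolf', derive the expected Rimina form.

Rimina: *yokaurizag
  yokaurizag → yohaurizag   [intervocalic lenition]
  yohaurizag → yuhaurizag   [vowel merger]
  yuhaurizag (rule 3 does not apply)
  yuhaurizag → yuhaurezag   [vowel merger]
  yuhaurezag → yuhaorezag   [pre-rhotic lowering]
  yuhaorezag → yuheorezeg   [vowel merger]
  giving Rimina yuheorezeg.

yuheorezeg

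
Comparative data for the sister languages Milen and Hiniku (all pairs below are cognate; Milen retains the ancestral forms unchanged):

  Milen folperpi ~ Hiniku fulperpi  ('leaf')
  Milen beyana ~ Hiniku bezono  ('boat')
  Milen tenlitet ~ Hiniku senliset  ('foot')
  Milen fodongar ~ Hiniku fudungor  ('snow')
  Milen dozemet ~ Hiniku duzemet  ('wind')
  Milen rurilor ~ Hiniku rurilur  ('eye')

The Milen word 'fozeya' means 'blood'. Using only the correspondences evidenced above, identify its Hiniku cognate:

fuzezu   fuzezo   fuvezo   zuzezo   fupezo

folperpi ~ fulperpi, fodongar ~ fudungor — Milen o corresponds to Hiniku u after a consonant, before a consonant other than r, m, n, p, b, f, v.
beyana ~ bezono — Milen y corresponds to Hiniku z between vowels (before a back vowel).
beyana ~ bezono — Milen a corresponds to Hiniku o word-finally.
Applying these to Milen 'fozeya':
  fozeya → fuzeya   (o→u after a consonant, before a consonant other than r, m, n, p, b, f, v)
  fuzeya → fuzeza   (y→z between vowels (before a back vowel))
  fuzeza → fuzezo   (a→o word-finally)
So the Hiniku cognate is 'fuzezo'.

fuzezo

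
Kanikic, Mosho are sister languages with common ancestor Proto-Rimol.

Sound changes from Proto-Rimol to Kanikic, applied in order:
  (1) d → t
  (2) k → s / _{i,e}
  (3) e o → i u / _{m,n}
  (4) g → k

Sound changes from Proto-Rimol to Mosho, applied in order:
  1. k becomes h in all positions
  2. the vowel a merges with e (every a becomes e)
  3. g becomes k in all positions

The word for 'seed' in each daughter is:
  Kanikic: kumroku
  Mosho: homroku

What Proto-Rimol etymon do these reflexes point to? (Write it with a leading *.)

*komrogu

Position 6: Kanikic has k, Mosho has k. In Mosho, k can only continue *g, so the proto-segment is *g.
Position 1: Kanikic has k, Mosho has h. Taking the neighbouring segments as reconstructed: Kanikic k could go back to *k or *g; Mosho h could go back to *k or *h — the one source consistent with every daughter is *k.
Position 2: Kanikic has u, Mosho has o. Mosho preserves o here (none of its changes turn any other segment into o), so the proto-segment is *o.
The remaining positions agree across the daughters. Check the candidate against every language:
Kanikic: start from *komrogu.
  rule 1: no change — komrogu
  rule 2: no change — komrogu
  rule 3 (pre-nasal raising): komrogu → kumrogu
  rule 4 (unconditioned shift): kumrogu → kumroku
  ⇒ Kanikic kumroku
Mosho: start from *komrogu.
  rule 1 (unconditioned shift): komrogu → homrogu
  rule 2: no change — homrogu
  rule 3 (unconditioned shift): homrogu → homroku
  ⇒ Mosho homroku
Only *komrogu yields all of Kanikic kumroku, Mosho homroku.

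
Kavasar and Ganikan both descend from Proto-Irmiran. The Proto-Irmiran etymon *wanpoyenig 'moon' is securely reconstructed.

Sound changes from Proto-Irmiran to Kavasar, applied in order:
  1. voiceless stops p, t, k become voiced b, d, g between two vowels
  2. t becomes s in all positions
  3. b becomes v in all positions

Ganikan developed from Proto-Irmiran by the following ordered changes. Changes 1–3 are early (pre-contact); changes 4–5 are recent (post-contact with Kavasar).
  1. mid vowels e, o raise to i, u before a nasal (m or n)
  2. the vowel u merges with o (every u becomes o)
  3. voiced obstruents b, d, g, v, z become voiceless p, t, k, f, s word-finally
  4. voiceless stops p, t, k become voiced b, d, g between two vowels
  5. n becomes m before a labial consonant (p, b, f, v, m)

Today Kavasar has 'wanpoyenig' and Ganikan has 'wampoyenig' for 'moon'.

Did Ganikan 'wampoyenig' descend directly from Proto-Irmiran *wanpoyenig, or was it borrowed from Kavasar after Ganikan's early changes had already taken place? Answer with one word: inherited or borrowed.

If inherited, *wanpoyenig would pass through all of Ganikan's changes:
Ganikan: start from *wanpoyenig.
  rule 1 (pre-nasal raising): wanpoyenig → wanpoyinig
  rule 2: no change — wanpoyinig
  rule 3 (final devoicing): wanpoyinig → wanpoyinik
  rule 4: no change — wanpoyinik
  rule 5 (nasal place assimilation): wanpoyinik → wampoyinik
  ⇒ Ganikan wampoyinik
If borrowed from Kavasar 'wanpoyenig' after the early changes, it would undergo only the recent ones:
  rule 4 (intervocalic voicing): no change (wanpoyenig)
  rule 5 (nasal place assimilation): wanpoyenig → wampoyenig
  ⇒ as a loan: wampoyenig
Ganikan 'wampoyenig' matches the loan outcome 'wampoyenig', not the inherited 'wampoyinik' — it skipped the early Ganikan changes, so it was borrowed from Kavasar.

borrowed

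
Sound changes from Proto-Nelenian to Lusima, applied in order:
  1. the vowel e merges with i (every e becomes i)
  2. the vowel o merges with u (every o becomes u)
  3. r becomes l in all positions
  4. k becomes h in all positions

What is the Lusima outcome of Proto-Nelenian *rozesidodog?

Lusima: *rozesidodog
  rozesidodog → rozisidodog   [vowel merger]
  rozisidodog → ruzisidudug   [vowel merger]
  ruzisidudug → luzisidudug   [unconditioned shift]
  luzisidudug (rule 4 does not apply)
  giving Lusima luzisidudug.

luzisidudug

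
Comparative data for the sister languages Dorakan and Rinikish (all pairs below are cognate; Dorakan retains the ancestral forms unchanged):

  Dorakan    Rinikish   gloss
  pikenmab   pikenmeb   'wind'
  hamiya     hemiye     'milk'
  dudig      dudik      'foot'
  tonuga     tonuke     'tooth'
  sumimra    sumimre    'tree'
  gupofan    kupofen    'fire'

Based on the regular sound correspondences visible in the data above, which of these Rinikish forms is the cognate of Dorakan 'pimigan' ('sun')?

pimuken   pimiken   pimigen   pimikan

pimiken

tonuga ~ tonuke — Dorakan g corresponds to Rinikish k between vowels (before a back vowel).
gupofan ~ kupofen — Dorakan a corresponds to Rinikish e after a consonant, before a nasal.
Applying these to Dorakan 'pimigan':
  pimigan → pimikan   (g→k between vowels (before a back vowel))
  pimikan → pimiken   (a→e after a consonant, before a nasal)
So the Rinikish cognate is 'pimiken'.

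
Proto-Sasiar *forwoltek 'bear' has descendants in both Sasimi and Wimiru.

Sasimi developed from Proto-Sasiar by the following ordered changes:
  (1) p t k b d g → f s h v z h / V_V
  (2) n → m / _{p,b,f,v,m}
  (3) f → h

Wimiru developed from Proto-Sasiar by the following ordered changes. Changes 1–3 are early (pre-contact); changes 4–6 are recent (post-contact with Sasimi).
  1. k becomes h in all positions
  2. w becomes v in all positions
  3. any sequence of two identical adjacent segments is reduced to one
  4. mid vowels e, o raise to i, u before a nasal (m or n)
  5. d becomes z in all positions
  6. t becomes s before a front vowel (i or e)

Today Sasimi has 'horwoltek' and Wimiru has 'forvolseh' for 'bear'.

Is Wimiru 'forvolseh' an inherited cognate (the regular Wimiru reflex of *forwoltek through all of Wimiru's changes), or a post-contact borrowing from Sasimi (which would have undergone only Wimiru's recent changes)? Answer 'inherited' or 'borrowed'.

If inherited, *forwoltek would pass through all of Wimiru's changes:
Wimiru: *forwoltek
  forwoltek → forwolteh   [unconditioned shift]
  forwolteh → forvolteh   [unconditioned shift]
  forvolteh (rule 3 does not apply)
  forvolteh (rule 4 does not apply)
  forvolteh (rule 5 does not apply)
  forvolteh → forvolseh   [palatalisation]
  giving Wimiru forvolseh.
If borrowed from Sasimi 'horwoltek' after the early changes, it would undergo only the recent ones:
  rule 4 (pre-nasal raising): no change (horwoltek)
  rule 5 (unconditioned shift): no change (horwoltek)
  rule 6 (palatalisation): horwoltek → horwolsek
  ⇒ as a loan: horwolsek
Wimiru 'forvolseh' matches the inherited outcome exactly, so it is an inherited cognate, not a loan.

inherited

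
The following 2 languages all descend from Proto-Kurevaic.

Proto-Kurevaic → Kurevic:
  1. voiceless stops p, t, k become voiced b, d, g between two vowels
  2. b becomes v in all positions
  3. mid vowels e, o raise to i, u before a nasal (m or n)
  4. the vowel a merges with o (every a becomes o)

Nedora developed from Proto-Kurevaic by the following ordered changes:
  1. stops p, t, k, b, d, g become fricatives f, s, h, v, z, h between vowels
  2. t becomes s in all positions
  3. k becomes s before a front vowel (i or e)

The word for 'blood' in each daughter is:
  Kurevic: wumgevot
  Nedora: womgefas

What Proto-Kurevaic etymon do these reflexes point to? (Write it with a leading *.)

Position 7: Kurevic has o, Nedora has a. Nedora preserves a here (none of its changes turn any other segment into a), so the proto-segment is *a.
Position 8: Kurevic has t, Nedora has s. Kurevic preserves t here (none of its changes turn any other segment into t), so the proto-segment is *t.
Position 2: Kurevic has u, Nedora has o. Nedora preserves o here (none of its changes turn any other segment into o), so the proto-segment is *o.
Verify the candidate proto-form against each daughter:
Kurevic: start from *womgepat.
  rule 1 (intervocalic voicing): womgepat → womgebat
  rule 2 (unconditioned shift): womgebat → womgevat
  rule 3 (pre-nasal raising): womgevat → wumgevat
  rule 4 (vowel merger): wumgevat → wumgevot
  ⇒ Kurevic wumgevot
Nedora: start from *womgepat.
  rule 1 (intervocalic lenition): womgepat → womgefat
  rule 2 (unconditioned shift): womgefat → womgefas
  rule 3: no change — womgefas
  ⇒ Nedora womgefas
*womgepat is the unique common source.

*womgepat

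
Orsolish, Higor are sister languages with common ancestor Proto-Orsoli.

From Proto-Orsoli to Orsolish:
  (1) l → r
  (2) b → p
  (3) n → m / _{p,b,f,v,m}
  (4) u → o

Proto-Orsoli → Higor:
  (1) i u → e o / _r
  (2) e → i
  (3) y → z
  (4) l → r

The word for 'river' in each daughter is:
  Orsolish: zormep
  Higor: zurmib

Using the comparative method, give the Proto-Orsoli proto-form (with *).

*zulmeb

Position 2: Orsolish has o, Higor has u. Higor preserves u here (none of its changes turn any other segment into u), so the proto-segment is *u.
Position 6: Orsolish has p, Higor has b. Higor preserves b here (none of its changes turn any other segment into b), so the proto-segment is *b.
Continuing position by position gives *zulmeb; check it forward:
Orsolish: start from *zulmeb.
  rule 1 (unconditioned shift): zulmeb → zurmeb
  rule 2 (unconditioned shift): zurmeb → zurmep
  rule 3: no change — zurmep
  rule 4 (vowel merger): zurmep → zormep
  ⇒ Orsolish zormep
Higor: *zulmeb
  zulmeb (rule 1 does not apply)
  zulmeb → zulmib   [vowel merger]
  zulmib (rule 3 does not apply)
  zulmib → zurmib   [unconditioned shift]
  giving Higor zurmib.
*zulmeb is the unique common source.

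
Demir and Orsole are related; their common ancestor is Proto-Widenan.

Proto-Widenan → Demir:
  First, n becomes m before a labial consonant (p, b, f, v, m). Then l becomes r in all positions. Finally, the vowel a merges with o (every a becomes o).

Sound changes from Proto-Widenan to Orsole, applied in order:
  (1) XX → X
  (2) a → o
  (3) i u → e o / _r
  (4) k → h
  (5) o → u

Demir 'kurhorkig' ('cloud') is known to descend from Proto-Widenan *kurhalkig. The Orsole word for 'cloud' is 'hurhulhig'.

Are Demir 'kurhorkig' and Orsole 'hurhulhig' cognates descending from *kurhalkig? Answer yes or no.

yes

Derive the expected Orsole reflex of *kurhalkig:
Orsole: *kurhalkig > kurholkig > korholkig > horholhig > hurhulhig  (by vowel merger, pre-rhotic lowering, unconditioned shift, vowel merger)
Orsole 'hurhulhig' matches the regular reflex exactly, so the pair is cognate.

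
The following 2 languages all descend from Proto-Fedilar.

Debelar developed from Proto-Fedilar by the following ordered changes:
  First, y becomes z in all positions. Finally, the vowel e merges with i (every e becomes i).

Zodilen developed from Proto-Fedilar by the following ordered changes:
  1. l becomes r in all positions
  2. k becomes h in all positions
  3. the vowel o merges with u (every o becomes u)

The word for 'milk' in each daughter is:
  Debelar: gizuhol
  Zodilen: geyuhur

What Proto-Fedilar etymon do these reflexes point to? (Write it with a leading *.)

*geyuhol

Position 6: Debelar has o, Zodilen has u. Debelar preserves o here (none of its changes turn any other segment into o), so the proto-segment is *o.
Position 3: Debelar has z, Zodilen has y. Zodilen preserves y here (none of its changes turn any other segment into y), so the proto-segment is *y.
Position 7: Debelar has l, Zodilen has r. Debelar preserves l here (none of its changes turn any other segment into l), so the proto-segment is *l.
Continuing position by position gives *geyuhol; check it forward:
Debelar: start from *geyuhol.
  rule 1 (unconditioned shift): geyuhol → gezuhol
  rule 2 (vowel merger): gezuhol → gizuhol
  ⇒ Debelar gizuhol
Zodilen: *geyuhol > geyuhor > geyuhur  (by unconditioned shift, vowel merger)
No other proto-form is consistent with every reflex, so the reconstruction is *geyuhol.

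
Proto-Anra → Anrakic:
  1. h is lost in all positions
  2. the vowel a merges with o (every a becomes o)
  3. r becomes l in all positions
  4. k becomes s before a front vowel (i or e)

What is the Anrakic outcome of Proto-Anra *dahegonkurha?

doegonkulo

Anrakic: start from *dahegonkurha.
  rule 1 (h-loss): dahegonkurha → daegonkura
  rule 2 (vowel merger): daegonkura → doegonkuro
  rule 3 (unconditioned shift): doegonkuro → doegonkulo
  rule 4: no change — doegonkulo
  ⇒ Anrakic doegonkulo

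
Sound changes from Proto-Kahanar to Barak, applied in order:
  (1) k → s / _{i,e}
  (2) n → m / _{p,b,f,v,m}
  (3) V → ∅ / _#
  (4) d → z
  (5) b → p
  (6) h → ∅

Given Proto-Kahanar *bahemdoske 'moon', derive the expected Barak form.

paemzoss

Barak: start from *bahemdoske.
  rule 1 (palatalisation): bahemdoske → bahemdosse
  rule 2: no change — bahemdosse
  rule 3 (apocope): bahemdosse → bahemdoss
  rule 4 (unconditioned shift): bahemdoss → bahemzoss
  rule 5 (unconditioned shift): bahemzoss → pahemzoss
  rule 6 (h-loss): pahemzoss → paemzoss
  ⇒ Barak paemzoss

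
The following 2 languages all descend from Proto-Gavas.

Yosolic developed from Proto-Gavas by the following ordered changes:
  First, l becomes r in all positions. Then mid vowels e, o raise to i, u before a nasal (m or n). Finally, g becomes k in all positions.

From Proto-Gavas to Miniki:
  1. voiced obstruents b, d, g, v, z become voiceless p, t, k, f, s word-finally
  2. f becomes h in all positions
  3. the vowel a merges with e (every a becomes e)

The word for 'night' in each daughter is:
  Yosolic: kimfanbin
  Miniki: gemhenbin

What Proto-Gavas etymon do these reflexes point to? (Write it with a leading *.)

*gemfanbin

Position 5: Yosolic has a, Miniki has e. Yosolic preserves a here (none of its changes turn any other segment into a), so the proto-segment is *a.
Position 4: Yosolic has f, Miniki has h. Yosolic preserves f here (none of its changes turn any other segment into f), so the proto-segment is *f.
Position 2: Yosolic has i, Miniki has e. Taking the neighbouring segments as reconstructed: Yosolic i could go back to *e or *i; Miniki e could go back to *a or *e — the one source consistent with every daughter is *e.
Verify the candidate proto-form against each daughter:
Yosolic: *gemfanbin > gimfanbin > kimfanbin  (by pre-nasal raising, unconditioned shift)
Miniki: *gemfanbin > gemhanbin > gemhenbin  (by unconditioned shift, vowel merger)
No other proto-form is consistent with every reflex, so the reconstruction is *gemfanbin.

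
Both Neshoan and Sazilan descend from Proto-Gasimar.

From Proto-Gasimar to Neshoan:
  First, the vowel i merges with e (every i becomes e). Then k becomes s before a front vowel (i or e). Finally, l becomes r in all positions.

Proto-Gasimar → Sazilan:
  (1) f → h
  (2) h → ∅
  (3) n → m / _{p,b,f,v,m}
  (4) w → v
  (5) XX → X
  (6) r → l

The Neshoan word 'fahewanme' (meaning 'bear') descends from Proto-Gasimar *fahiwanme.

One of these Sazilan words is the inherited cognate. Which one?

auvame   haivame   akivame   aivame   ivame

Sazilan: *fahiwanme > hahiwanme > aiwanme > aiwamme > aivamme > aivame  (by unconditioned shift, h-loss, nasal place assimilation, unconditioned shift, degemination)

aivame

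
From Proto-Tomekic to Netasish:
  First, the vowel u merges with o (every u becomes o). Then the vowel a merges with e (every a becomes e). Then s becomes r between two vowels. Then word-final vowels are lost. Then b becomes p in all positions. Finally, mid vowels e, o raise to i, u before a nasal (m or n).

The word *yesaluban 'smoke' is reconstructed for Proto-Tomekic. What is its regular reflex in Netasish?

Netasish: *yesaluban > yesaloban > yeseloben > yereloben > yerelopen > yerelopin  (by vowel merger, vowel merger, rhotacism, unconditioned shift, pre-nasal raising)

yerelopin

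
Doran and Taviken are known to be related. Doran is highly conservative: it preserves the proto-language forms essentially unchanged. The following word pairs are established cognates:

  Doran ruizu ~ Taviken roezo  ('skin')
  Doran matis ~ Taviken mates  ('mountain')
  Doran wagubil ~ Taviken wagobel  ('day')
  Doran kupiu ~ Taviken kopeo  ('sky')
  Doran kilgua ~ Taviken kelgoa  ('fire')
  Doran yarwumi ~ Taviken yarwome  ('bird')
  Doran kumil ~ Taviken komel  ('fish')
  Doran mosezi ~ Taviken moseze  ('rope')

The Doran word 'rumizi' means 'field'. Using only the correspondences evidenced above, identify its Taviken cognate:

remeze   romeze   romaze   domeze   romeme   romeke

romeze

yarwumi ~ yarwome, kumil ~ komel — Doran u corresponds to Taviken o after a consonant, before a nasal.
matis ~ mates, wagubil ~ wagobel — Doran i corresponds to Taviken e after a consonant, before a consonant other than r, m, n, p, b, f, v.
yarwumi ~ yarwome, mosezi ~ moseze — Doran i corresponds to Taviken e word-finally.
Applying these to Doran 'rumizi':
  rumizi → romizi   (u→o after a consonant, before a nasal)
  romizi → romezi   (i→e after a consonant, before a consonant other than r, m, n, p, b, f, v)
  romezi → romeze   (i→e word-finally)
So the Taviken cognate is 'romeze'.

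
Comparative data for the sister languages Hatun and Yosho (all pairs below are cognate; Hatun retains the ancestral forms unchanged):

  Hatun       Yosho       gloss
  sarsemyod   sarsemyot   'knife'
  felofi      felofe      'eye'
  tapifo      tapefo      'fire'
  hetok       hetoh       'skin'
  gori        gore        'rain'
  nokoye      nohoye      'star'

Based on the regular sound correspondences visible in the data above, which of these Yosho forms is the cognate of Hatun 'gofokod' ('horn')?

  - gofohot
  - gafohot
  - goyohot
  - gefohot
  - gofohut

gofohot

nokoye ~ nohoye — Hatun k corresponds to Yosho h between vowels (before a back vowel).
sarsemyod ~ sarsemyot — Hatun d corresponds to Yosho t word-finally.
Applying these to Hatun 'gofokod':
  gofokod → gofohod   (k→h between vowels (before a back vowel))
  gofohod → gofohot   (d→t word-finally)
So the Yosho cognate is 'gofohot'.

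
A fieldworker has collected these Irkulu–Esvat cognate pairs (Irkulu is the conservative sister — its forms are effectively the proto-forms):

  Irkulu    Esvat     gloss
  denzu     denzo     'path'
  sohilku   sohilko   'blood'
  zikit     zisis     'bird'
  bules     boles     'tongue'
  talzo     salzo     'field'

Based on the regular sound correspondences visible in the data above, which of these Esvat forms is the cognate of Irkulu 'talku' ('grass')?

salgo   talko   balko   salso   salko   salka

salko

talzo ~ salzo — Irkulu t corresponds to Esvat s word-initially before a back vowel.
denzu ~ denzo, sohilku ~ sohilko — Irkulu u corresponds to Esvat o word-finally.
Applying these to Irkulu 'talku':
  talku → salku   (t→s word-initially before a back vowel)
  salku → salko   (u→o word-finally)
So the Esvat cognate is 'salko'.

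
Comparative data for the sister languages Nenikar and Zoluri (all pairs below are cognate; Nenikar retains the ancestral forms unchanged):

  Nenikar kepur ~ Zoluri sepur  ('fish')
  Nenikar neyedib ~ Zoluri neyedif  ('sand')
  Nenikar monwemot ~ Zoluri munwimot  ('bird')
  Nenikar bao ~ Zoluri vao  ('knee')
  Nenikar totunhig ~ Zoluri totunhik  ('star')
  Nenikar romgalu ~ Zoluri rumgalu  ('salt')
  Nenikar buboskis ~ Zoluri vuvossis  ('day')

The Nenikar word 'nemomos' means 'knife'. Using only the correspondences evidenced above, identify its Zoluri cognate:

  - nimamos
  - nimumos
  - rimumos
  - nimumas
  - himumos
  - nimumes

monwemot ~ munwimot — Nenikar e corresponds to Zoluri i after a consonant, before a nasal.
romgalu ~ rumgalu — Nenikar o corresponds to Zoluri u after a consonant, before a nasal.
Applying these to Nenikar 'nemomos':
  nemomos → nimomos   (e→i after a consonant, before a nasal)
  nimomos → nimumos   (o→u after a consonant, before a nasal)
So the Zoluri cognate is 'nimumos'.

nimumos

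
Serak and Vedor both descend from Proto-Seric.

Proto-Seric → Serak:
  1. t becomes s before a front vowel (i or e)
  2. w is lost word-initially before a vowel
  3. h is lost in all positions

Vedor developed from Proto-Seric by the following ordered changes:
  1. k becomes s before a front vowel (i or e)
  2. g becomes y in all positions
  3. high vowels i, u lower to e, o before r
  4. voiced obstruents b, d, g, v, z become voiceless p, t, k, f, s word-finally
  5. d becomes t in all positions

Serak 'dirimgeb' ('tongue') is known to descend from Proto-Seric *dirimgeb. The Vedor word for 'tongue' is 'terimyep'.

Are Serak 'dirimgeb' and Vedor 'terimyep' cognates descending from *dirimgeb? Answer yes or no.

yes

Derive the expected Vedor reflex of *dirimgeb:
Vedor: *dirimgeb > dirimyeb > derimyeb > derimyep > terimyep  (by unconditioned shift, pre-rhotic lowering, final devoicing, unconditioned shift)
Vedor 'terimyep' matches the regular reflex exactly, so the pair is cognate.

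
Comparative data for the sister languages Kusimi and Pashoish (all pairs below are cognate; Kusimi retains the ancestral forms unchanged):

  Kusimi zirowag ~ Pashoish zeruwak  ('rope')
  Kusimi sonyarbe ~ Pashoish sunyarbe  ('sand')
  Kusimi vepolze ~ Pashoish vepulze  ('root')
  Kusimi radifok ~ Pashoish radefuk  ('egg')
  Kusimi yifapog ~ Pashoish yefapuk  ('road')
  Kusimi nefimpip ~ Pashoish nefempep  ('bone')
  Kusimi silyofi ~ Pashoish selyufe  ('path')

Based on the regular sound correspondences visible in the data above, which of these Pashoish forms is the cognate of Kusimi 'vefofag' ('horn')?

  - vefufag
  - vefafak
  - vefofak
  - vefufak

vefufak

silyofi ~ selyufe — Kusimi o corresponds to Pashoish u after a consonant, before a labial obstruent.
zirowag ~ zeruwak, yifapog ~ yefapuk — Kusimi g corresponds to Pashoish k word-finally.
Applying these to Kusimi 'vefofag':
  vefofag → vefufag   (o→u after a consonant, before a labial obstruent)
  vefufag → vefufak   (g→k word-finally)
So the Pashoish cognate is 'vefufak'.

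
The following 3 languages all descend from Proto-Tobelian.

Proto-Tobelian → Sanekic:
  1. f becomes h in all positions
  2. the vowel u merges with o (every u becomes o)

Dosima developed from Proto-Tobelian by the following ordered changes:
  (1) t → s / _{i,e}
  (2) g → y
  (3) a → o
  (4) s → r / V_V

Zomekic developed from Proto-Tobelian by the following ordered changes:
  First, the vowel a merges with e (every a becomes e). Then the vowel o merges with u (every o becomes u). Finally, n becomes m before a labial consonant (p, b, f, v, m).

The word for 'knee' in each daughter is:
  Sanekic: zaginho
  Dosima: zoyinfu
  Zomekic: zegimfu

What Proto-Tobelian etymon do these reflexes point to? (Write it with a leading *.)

*zaginfu

Position 2: Sanekic has a, Dosima has o, Zomekic has e. Sanekic preserves a here (none of its changes turn any other segment into a), so the proto-segment is *a.
Position 7: Sanekic has o, Dosima has u, Zomekic has u. Dosima preserves u here (none of its changes turn any other segment into u), so the proto-segment is *u.
Position 3: Sanekic has g, Dosima has y, Zomekic has g. Sanekic preserves g here (none of its changes turn any other segment into g), so the proto-segment is *g.
This points to *zaginfu. Verify forward in each daughter:
Sanekic: *zaginfu
  zaginfu → zaginhu   [unconditioned shift]
  zaginhu → zaginho   [vowel merger]
  giving Sanekic zaginho.
Dosima: *zaginfu
  zaginfu (rule 1 does not apply)
  zaginfu → zayinfu   [unconditioned shift]
  zayinfu → zoyinfu   [vowel merger]
  zoyinfu (rule 4 does not apply)
  giving Dosima zoyinfu.
Zomekic: *zaginfu > zeginfu > zegimfu  (by vowel merger, nasal place assimilation)
No other proto-form is consistent with every reflex, so the reconstruction is *zaginfu.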